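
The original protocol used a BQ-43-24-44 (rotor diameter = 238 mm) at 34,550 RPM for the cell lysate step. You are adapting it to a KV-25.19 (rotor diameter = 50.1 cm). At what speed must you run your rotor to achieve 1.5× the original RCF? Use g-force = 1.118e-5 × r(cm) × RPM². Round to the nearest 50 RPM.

Original rotor: r = 238 mm / 2 = 119 mm = 11.9 cm
RCF = 1.118 × 10⁻⁵ × r × N²
RCF_original = 1.118 × 10⁻⁵ × 11.9 × (34550)² = 1.118 × 10⁻⁵ × 11.9 × 1,193,702,500 ≈ 158,812.6 × g
Target RCF = 1.5 × 158,812.6 ≈ 238,218.9 × g
Your rotor: r = 50.1 / 2 = 25.05 cm
238,218.9 = 1.118 × 10⁻⁵ × 25.05 × N²
N² = 238,218.9 / (28.0059 × 10⁻⁵) = 850,602,552
N ≈ √850,602,552 ≈ 29,165.1

≈ 29150 RPM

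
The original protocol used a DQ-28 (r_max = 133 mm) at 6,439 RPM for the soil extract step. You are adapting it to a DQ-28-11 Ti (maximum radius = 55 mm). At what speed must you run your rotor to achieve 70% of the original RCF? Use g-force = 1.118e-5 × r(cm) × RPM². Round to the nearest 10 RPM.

Original rotor: r = 133 mm = 13.3 cm
RCF_original = 1.118 × 10⁻⁵ × 13.3 × (6439)² = 1.118 × 10⁻⁵ × 13.3 × 41,460,721 ≈ 6,165 × g
Target RCF = 0.7 × 6,165 ≈ 4,315.5 × g
Your rotor: r = 55 mm = 5.5 cm
4,315.5 = 1.118 × 10⁻⁵ × 5.5 × N²
N² = 4,315.5 / (6.149 × 10⁻⁵) = 70,182,143
N ≈ √70,182,143 ≈ 8,377.5

8380 RPM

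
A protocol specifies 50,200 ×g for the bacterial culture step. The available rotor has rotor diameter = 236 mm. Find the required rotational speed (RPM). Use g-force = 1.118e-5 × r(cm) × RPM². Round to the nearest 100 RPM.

≈ 19500 RPM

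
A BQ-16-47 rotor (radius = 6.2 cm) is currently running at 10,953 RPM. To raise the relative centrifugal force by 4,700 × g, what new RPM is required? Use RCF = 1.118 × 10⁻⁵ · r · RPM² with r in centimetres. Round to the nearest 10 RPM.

N₂ ≈ 13700 RPM

Current RCF = 1.118 × 10⁻⁵ × 6.2 × (10953)² = 1.118 × 10⁻⁵ × 6.2 × 119,968,209 ≈ 8,315.7 × g
Target RCF = 8,315.7 + 4,700 = 13,015.7 × g
N² = 13,015.7 / (6.9316 × 10⁻⁵) = 187,773,386
N ≈ √187,773,386 ≈ 13,703.0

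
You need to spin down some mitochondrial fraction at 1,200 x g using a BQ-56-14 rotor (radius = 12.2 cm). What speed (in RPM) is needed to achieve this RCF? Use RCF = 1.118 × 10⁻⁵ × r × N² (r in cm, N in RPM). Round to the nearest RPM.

1,200 = 1.118 × 10⁻⁵ × 12.2 × N²
N² = 1,200 / (13.6396 × 10⁻⁵) = 8,797,912
N ≈ √8,797,912 ≈ 2,966.1

2966 RPM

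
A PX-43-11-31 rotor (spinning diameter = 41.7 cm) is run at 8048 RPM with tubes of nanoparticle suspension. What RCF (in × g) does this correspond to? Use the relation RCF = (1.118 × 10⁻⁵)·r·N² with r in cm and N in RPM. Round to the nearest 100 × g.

RCF ≈ 15100 × g

r = 41.7 / 2 = 20.85 cm
RCF = 1.118 × 10⁻⁵ × 20.85 × (8048)² = 1.118 × 10⁻⁵ × 20.85 × 64,770,304 ≈ 15,098.2 × g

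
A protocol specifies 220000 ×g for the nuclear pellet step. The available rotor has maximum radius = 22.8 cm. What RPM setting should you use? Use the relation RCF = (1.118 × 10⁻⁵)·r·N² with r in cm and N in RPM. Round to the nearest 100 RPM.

N ≈ 29400 RPM

220,000 = 1.118 × 10⁻⁵ × 22.8 × N²
N² = 220,000 / (25.4904 × 10⁻⁵) = 863,070,019
N ≈ √863,070,019 ≈ 29,378.1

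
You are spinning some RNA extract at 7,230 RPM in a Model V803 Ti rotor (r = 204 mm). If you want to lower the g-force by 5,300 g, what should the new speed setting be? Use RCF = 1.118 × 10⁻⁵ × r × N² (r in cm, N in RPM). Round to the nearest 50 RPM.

r = 204 mm = 20.4 cm
Current RCF = 1.118 × 10⁻⁵ × 20.4 × (7230)² = 1.118 × 10⁻⁵ × 20.4 × 52,272,900 ≈ 11,922 × g
Target RCF = 11,922 − 5,300 = 6,622 × g
N² = 6,622 / (22.8072 × 10⁻⁵) = 29,034,691
N ≈ √29,034,691 ≈ 5,388.4

N₂ ≈ 5400 RPM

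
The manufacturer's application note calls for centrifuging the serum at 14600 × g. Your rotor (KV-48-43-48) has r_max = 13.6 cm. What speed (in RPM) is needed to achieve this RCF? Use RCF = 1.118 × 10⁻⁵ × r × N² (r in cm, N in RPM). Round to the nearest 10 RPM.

N ≈ 9800 RPM

14,600 = 1.118 × 10⁻⁵ × 13.6 × N²
N² = 14,600 / (15.2048 × 10⁻⁵) = 96,022,309
N ≈ √96,022,309 ≈ 9,799.1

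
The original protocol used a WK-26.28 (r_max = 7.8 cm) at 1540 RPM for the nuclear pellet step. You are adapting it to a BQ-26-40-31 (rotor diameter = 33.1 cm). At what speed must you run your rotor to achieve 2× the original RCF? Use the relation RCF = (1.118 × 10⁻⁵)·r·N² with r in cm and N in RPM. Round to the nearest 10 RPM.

RCF = 1.118 × 10⁻⁵ × r × N²
RCF_original = 1.118 × 10⁻⁵ × 7.8 × (1540)² = 1.118 × 10⁻⁵ × 7.8 × 2,371,600 ≈ 206.8 × g
Target RCF = 2 × 206.8 ≈ 413.6 × g
Your rotor: r = 33.1 / 2 = 16.55 cm
413.6 = 1.118 × 10⁻⁵ × 16.55 × N²
N² = 413.6 / (18.5029 × 10⁻⁵) = 2,235,325
N ≈ √2,235,325 ≈ 1,495.1

1500 RPM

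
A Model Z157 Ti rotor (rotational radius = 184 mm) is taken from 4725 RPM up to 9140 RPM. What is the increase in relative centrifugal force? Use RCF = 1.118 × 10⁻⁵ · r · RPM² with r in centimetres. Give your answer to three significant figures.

≈ 12600 ×g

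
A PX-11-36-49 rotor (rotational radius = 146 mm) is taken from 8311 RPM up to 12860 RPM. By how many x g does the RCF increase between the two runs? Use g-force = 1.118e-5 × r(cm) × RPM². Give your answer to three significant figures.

≈ 15700 x g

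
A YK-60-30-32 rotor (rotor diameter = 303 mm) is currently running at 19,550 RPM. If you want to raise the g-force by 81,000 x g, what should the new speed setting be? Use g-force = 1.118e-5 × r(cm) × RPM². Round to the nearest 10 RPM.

r = 303 mm / 2 = 151.5 mm = 15.15 cm
Current RCF = 1.118 × 10⁻⁵ × 15.15 × (19550)² = 1.118 × 10⁻⁵ × 15.15 × 382,202,500 ≈ 64,736.3 × g
Target RCF = 64,736.3 + 81,000 = 145,736.3 × g
N² = 145,736.3 / (16.9377 × 10⁻⁵) = 860,425,560
N ≈ √860,425,560 ≈ 29,333.0

N₂ ≈ 29330 RPM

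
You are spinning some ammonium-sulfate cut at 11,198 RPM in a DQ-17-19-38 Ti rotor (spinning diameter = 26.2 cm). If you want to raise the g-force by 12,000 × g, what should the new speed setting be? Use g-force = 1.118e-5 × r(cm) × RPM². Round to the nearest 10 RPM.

14400 RPM

r = 26.2 / 2 = 13.1 cm
Current RCF = 1.118 × 10⁻⁵ × 13.1 × (11198)² = 1.118 × 10⁻⁵ × 13.1 × 125,395,204 ≈ 18,365.1 × g
Target RCF = 18,365.1 + 12,000 = 30,365.1 × g
N² = 30,365.1 / (14.6458 × 10⁻⁵) = 207,329,746
N ≈ √207,329,746 ≈ 14,398.9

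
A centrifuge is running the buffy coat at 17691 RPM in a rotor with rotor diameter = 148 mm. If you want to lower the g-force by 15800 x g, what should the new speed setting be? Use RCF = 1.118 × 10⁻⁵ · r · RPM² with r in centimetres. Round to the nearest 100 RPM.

r = 148 mm / 2 = 74 mm = 7.4 cm
Current RCF = 1.118 × 10⁻⁵ × 7.4 × (17691)² = 1.118 × 10⁻⁵ × 7.4 × 312,971,481 ≈ 25,892.8 × g
Target RCF = 25,892.8 − 15,800 = 10,092.8 × g
N² = 10,092.8 / (8.2732 × 10⁻⁵) = 121,993,908
N ≈ √121,993,908 ≈ 11,045.1

N₂ ≈ 11000 RPM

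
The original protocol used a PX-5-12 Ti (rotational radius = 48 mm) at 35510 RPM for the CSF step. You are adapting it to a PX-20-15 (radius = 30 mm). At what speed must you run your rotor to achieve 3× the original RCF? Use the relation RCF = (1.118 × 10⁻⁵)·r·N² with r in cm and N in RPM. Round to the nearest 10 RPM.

Original rotor: r = 48 mm = 4.8 cm
RCF_original = 1.118 × 10⁻⁵ × 4.8 × (35510)² = 1.118 × 10⁻⁵ × 4.8 × 1,260,960,100 ≈ 67,668.2 × g
Target RCF = 3 × 67,668.2 ≈ 203,004.6 × g
Your rotor: r = 30 mm = 3.0 cm
203,004.6 = 1.118 × 10⁻⁵ × 3 × N²
N² = 203,004.6 / (3.354 × 10⁻⁵) = 6,052,611,807
N ≈ √6,052,611,807 ≈ 77,798.5

77800 RPM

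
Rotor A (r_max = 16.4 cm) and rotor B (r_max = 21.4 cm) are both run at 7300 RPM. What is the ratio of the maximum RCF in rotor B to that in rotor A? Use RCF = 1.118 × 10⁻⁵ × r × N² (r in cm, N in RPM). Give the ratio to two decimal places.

1.30

At fixed N, RCF ∝ r, so RCF_B/RCF_A = r_B/r_A = 21.4 / 16.4 = 1.3049.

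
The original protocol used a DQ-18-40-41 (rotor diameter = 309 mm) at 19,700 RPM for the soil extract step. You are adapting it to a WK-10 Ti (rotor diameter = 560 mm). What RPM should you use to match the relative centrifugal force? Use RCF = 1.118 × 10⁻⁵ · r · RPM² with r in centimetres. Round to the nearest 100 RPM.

≈ 14600 RPM

Original rotor: r = 309 mm / 2 = 154.5 mm = 15.45 cm
RCF_original = 1.118 × 10⁻⁵ × 15.45 × (19700)² = 1.118 × 10⁻⁵ × 15.45 × 388,090,000 ≈ 67,035.2 × g
Your rotor: r = 560 mm / 2 = 280 mm = 28 cm
67,035.2 = 1.118 × 10⁻⁵ × 28 × N²
N² = 67,035.2 / (31.304 × 10⁻⁵) = 214,142,602
N ≈ √214,142,602 ≈ 14,633.6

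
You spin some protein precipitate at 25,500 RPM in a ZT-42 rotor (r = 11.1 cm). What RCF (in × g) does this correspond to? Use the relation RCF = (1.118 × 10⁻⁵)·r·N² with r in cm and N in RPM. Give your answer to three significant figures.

RCF ≈ 80700 × g

RCF = 1.118 × 10⁻⁵ × 11.1 × (25500)² = 1.118 × 10⁻⁵ × 11.1 × 650,250,000 ≈ 80,694.7 × g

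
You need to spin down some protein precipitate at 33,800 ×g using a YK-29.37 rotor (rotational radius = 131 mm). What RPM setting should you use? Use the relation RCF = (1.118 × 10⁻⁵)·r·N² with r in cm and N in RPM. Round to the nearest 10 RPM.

r = 131 mm = 13.1 cm
33,800 = 1.118 × 10⁻⁵ × 13.1 × N²
N² = 33,800 / (14.6458 × 10⁻⁵) = 230,782,887
N ≈ √230,782,887 ≈ 15,191.5

15190 RPM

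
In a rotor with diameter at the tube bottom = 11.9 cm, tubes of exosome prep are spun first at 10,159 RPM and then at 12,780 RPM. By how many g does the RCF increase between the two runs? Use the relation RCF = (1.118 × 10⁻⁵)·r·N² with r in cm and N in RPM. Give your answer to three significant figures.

≈ 4000 g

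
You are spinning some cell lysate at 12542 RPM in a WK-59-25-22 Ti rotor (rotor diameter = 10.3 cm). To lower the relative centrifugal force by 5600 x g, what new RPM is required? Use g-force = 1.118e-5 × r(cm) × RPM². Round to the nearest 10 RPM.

7750 RPM

r = 10.3 / 2 = 5.15 cm
Current RCF = 1.118 × 10⁻⁵ × 5.15 × (12542)² = 1.118 × 10⁻⁵ × 5.15 × 157,301,764 ≈ 9,057 × g
Target RCF = 9,057 − 5,600 = 3,457 × g
N² = 3,457 / (5.7577 × 10⁻⁵) = 60,041,336
N ≈ √60,041,336 ≈ 7,748.6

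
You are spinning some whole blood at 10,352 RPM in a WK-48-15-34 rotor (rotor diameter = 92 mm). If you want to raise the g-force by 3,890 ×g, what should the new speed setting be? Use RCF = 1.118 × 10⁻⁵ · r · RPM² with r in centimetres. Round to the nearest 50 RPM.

r = 92 mm / 2 = 46 mm = 4.6 cm
Current RCF = 1.118 × 10⁻⁵ × 4.6 × (10352)² = 1.118 × 10⁻⁵ × 4.6 × 107,163,904 ≈ 5,511.2 × g
Target RCF = 5,511.2 + 3,890 = 9,401.2 × g
N² = 9,401.2 / (5.1428 × 10⁻⁵) = 182,803,142
N ≈ √182,803,142 ≈ 13,520.5

N₂ ≈ 13500 RPM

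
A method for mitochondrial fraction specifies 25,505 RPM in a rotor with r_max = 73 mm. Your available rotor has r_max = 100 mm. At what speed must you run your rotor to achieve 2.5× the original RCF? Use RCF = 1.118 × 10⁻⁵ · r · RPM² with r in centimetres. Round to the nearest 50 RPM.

Original rotor: r = 73 mm = 7.3 cm
RCF_original = 1.118 × 10⁻⁵ × 7.3 × (25505)² = 1.118 × 10⁻⁵ × 7.3 × 650,505,025 ≈ 53,090.3 × g
Target RCF = 2.5 × 53,090.3 ≈ 132,725.8 × g
Your rotor: r = 100 mm = 10.0 cm
132,725.8 = 1.118 × 10⁻⁵ × 10 × N²
N² = 132,725.8 / (11.18 × 10⁻⁵) = 1,187,171,735
N ≈ √1,187,171,735 ≈ 34,455.4

34450 RPM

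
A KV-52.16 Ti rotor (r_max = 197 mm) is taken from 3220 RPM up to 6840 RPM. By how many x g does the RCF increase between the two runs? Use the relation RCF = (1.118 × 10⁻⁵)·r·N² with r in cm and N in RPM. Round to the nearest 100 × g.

8000 x g

r = 197 mm = 19.7 cm
RCF₁ = 1.118 × 10⁻⁵ × 19.7 × (3220)² = 1.118 × 10⁻⁵ × 19.7 × 10,368,400 ≈ 2,283.6 × g
RCF₂ = 1.118 × 10⁻⁵ × 19.7 × (6840)² = 1.118 × 10⁻⁵ × 19.7 × 46,785,600 ≈ 10,304.3 × g
Increase = 10,304.3 − 2,283.6 = 8,020.7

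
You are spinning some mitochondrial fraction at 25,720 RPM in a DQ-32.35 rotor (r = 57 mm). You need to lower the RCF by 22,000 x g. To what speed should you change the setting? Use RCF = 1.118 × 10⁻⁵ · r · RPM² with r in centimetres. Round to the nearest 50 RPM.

≈ 17800 RPM

r = 57 mm = 5.7 cm
Current RCF = 1.118 × 10⁻⁵ × 5.7 × (25720)² = 1.118 × 10⁻⁵ × 5.7 × 661,518,400 ≈ 42,155.9 × g
Target RCF = 42,155.9 − 22,000 = 20,155.9 × g
N² = 20,155.9 / (6.3726 × 10⁻⁵) = 316,290,054
N ≈ √316,290,054 ≈ 17,784.5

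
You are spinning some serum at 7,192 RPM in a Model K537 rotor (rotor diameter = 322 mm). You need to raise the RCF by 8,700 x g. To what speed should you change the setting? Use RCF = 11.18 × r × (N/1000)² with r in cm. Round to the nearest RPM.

r = 322 mm / 2 = 161 mm = 16.1 cm
Current RCF = 11.18 × 16.1 × (7.192)² = 11.18 × 16.1 × 51.724864 ≈ 9,310.4 × g
Target RCF = 9,310.4 + 8,700 = 18,010.4 × g
(N/1000)² = 18,010.4 / 179.998 = 100.0589
N = 1000 × √100.0589 ≈ 10,002.9

N₂ ≈ 10003 RPM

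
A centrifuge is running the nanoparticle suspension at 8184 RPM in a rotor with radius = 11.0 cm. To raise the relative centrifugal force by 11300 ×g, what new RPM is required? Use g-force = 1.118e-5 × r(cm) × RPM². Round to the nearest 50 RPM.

Current RCF = 1.118 × 10⁻⁵ × 11 × (8184)² = 1.118 × 10⁻⁵ × 11 × 66,977,856 ≈ 8,236.9 × g
Target RCF = 8,236.9 + 11,300 = 19,536.9 × g
N² = 19,536.9 / (12.298 × 10⁻⁵) = 158,862,417
N ≈ √158,862,417 ≈ 12,604.1

N₂ ≈ 12600 RPM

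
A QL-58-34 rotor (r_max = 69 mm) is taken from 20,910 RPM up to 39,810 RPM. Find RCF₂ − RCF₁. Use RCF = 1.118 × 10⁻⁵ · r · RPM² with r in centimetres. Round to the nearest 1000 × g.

≈ 89000 × g

r = 69 mm = 6.9 cm
RCF₁ = 1.118 × 10⁻⁵ × 6.9 × (20910)² = 1.118 × 10⁻⁵ × 6.9 × 437,228,100 ≈ 33,728.7 × g
RCF₂ = 1.118 × 10⁻⁵ × 6.9 × (39810)² = 1.118 × 10⁻⁵ × 6.9 × 1,584,836,100 ≈ 122,257.4 × g
Increase = 122,257.4 − 33,728.7 = 88,528.7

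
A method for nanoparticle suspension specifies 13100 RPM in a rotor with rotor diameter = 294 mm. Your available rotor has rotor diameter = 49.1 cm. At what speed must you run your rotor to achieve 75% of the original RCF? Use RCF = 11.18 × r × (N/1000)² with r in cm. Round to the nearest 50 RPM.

Original rotor: r = 294 mm / 2 = 147 mm = 14.7 cm
RCF_original = 11.18 × 14.7 × (13.1)² = 11.18 × 14.7 × 171.61 ≈ 28,203.4 × g
Target RCF = 0.75 × 28,203.4 ≈ 21,152.6 × g
Your rotor: r = 49.1 / 2 = 24.55 cm
21,152.6 = 11.18 × 24.55 × (N/1000)²
(N/1000)² = 21,152.6 / 274.469 = 77.06736
N = 1000 × √77.06736 ≈ 8,778.8

8800 RPM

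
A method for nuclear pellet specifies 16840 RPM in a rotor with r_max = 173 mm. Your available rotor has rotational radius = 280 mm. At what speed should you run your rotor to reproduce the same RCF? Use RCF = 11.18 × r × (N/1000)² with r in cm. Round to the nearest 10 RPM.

Original rotor: r = 173 mm = 17.3 cm
RCF_original = 11.18 × 17.3 × (16.84)² = 11.18 × 17.3 × 283.5856 ≈ 54,849.4 × g
Your rotor: r = 280 mm = 28.0 cm
54,849.4 = 11.18 × 28 × (N/1000)²
(N/1000)² = 54,849.4 / 313.04 = 175.2153
N = 1000 × √175.2153 ≈ 13,236.9

13240 RPM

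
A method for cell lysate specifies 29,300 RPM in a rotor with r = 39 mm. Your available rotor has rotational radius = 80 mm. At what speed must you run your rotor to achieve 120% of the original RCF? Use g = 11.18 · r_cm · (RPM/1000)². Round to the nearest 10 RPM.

≈ 22410 RPM

Original rotor: r = 39 mm = 3.9 cm
RCF_original = 11.18 × 3.9 × (29.3)² = 11.18 × 3.9 × 858.49 ≈ 37,431.9 × g
Target RCF = 1.2 × 37,431.9 ≈ 44,918.3 × g
Your rotor: r = 80 mm = 8.0 cm
44,918.3 = 11.18 × 8 × (N/1000)²
(N/1000)² = 44,918.3 / 89.44 = 502.2171
N = 1000 × √502.2171 ≈ 22,410.2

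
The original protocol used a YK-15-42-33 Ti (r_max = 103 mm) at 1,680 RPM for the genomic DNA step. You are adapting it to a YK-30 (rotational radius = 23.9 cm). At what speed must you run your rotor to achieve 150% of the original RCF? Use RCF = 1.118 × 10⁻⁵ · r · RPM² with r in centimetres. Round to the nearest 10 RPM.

1350 RPM

Original rotor: r = 103 mm = 10.3 cm
RCF_original = 1.118 × 10⁻⁵ × 10.3 × (1680)² = 1.118 × 10⁻⁵ × 10.3 × 2,822,400 ≈ 325 × g
Target RCF = 1.5 × 325 ≈ 487.5 × g
487.5 = 1.118 × 10⁻⁵ × 23.9 × N²
N² = 487.5 / (26.7202 × 10⁻⁵) = 1,824,462
N ≈ √1,824,462 ≈ 1,350.7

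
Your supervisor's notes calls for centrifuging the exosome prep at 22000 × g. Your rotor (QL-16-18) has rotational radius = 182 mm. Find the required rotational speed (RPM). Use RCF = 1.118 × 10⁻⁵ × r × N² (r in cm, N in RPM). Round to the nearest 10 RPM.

N ≈ 10400 RPM

r = 182 mm = 18.2 cm
22,000 = 1.118 × 10⁻⁵ × 18.2 × N²
N² = 22,000 / (20.3476 × 10⁻⁵) = 108,120,859
N ≈ √108,120,859 ≈ 10,398.1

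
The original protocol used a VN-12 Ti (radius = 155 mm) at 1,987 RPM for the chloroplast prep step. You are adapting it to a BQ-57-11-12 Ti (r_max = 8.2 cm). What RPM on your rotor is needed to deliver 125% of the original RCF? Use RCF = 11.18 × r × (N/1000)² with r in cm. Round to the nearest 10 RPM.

≈ 3050 RPM

Original rotor: r = 155 mm = 15.5 cm
RCF_original = 11.18 × 15.5 × (1.987)² = 11.18 × 15.5 × 3.948169 ≈ 684.2 × g
Target RCF = 1.25 × 684.2 ≈ 855.2 × g
855.2 = 11.18 × 8.2 × (N/1000)²
(N/1000)² = 855.2 / 91.676 = 9.328505
N = 1000 × √9.328505 ≈ 3,054.3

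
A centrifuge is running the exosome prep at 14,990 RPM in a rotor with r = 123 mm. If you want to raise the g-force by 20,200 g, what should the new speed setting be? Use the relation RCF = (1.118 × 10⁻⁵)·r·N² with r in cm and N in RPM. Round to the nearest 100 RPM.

r = 123 mm = 12.3 cm
Current RCF = 1.118 × 10⁻⁵ × 12.3 × (14990)² = 1.118 × 10⁻⁵ × 12.3 × 224,700,100 ≈ 30,899.4 × g
Target RCF = 30,899.4 + 20,200 = 51,099.4 × g
N² = 51,099.4 / (13.7514 × 10⁻⁵) = 371,594,165
N ≈ √371,594,165 ≈ 19,276.8

N₂ ≈ 19300 RPM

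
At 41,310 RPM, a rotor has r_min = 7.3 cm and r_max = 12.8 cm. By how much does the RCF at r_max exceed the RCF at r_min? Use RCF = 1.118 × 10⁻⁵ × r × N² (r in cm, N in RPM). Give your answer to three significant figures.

RCF_max = 1.118 × 10⁻⁵ × 12.8 × (41310)² = 1.118 × 10⁻⁵ × 12.8 × 1,706,516,100 ≈ 244,209.3 × g
RCF_min = 1.118 × 10⁻⁵ × 7.3 × (41310)² = 1.118 × 10⁻⁵ × 7.3 × 1,706,516,100 ≈ 139,275.6 × g
ΔRCF = 244,209.3 − 139,275.6 = 104,933.7

ΔRCF ≈ 105000 x g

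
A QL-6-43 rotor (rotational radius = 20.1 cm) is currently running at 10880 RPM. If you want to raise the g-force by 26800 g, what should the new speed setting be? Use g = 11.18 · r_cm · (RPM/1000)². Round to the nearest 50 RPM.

≈ 15400 RPM

Current RCF = 11.18 × 20.1 × (10.88)² = 11.18 × 20.1 × 118.3744 ≈ 26,600.9 × g
Target RCF = 26,600.9 + 26,800 = 53,400.9 × g
(N/1000)² = 53,400.9 / 224.718 = 237.6352
N = 1000 × √237.6352 ≈ 15,415.4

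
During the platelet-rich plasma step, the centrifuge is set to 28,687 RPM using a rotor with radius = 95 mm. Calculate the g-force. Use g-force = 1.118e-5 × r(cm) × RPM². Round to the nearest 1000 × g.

≈ 87000 ×g

r = 95 mm = 9.5 cm
RCF = 1.118 × 10⁻⁵ × 9.5 × (28687)² = 1.118 × 10⁻⁵ × 9.5 × 822,943,969 ≈ 87,404.9 × g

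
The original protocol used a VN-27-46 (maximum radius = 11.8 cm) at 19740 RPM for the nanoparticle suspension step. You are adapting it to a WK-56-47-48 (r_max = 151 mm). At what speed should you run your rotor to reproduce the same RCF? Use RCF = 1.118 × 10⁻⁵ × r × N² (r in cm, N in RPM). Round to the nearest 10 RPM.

RCF_original = 1.118 × 10⁻⁵ × 11.8 × (19740)² = 1.118 × 10⁻⁵ × 11.8 × 389,667,600 ≈ 51,406.5 × g
Your rotor: r = 151 mm = 15.1 cm
51,406.5 = 1.118 × 10⁻⁵ × 15.1 × N²
N² = 51,406.5 / (16.8818 × 10⁻⁵) = 304,508,406
N ≈ √304,508,406 ≈ 17,450.2

17450 RPM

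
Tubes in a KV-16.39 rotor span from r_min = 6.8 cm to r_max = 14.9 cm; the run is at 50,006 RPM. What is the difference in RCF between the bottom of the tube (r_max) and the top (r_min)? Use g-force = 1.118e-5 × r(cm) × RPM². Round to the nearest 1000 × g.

ΔRCF = 1.118 × 10⁻⁵ × (r_max − r_min) × N² = 1.118 × 10⁻⁵ × 8.1 × 2,500,600,036 ≈ 226,449.3

≈ 226000 ×g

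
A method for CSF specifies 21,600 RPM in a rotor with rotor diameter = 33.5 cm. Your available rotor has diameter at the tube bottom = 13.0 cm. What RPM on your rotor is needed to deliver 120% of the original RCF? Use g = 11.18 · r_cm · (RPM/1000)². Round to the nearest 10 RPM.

37980 RPM

Original rotor: r = 33.5 / 2 = 16.75 cm
RCF_original = 11.18 × 16.75 × (21.6)² = 11.18 × 16.75 × 466.56 ≈ 87,370.4 × g
Target RCF = 1.2 × 87,370.4 ≈ 104,844.5 × g
Your rotor: r = 13.0 / 2 = 6.5 cm
104,844.5 = 11.18 × 6.5 × (N/1000)²
(N/1000)² = 104,844.5 / 72.67 = 1442.748
N = 1000 × √1442.748 ≈ 37,983.5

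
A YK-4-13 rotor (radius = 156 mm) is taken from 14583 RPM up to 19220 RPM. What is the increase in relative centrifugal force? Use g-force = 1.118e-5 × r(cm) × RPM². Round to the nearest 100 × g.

27300 ×g

r = 156 mm = 15.6 cm
RCF₁ = 1.118 × 10⁻⁵ × 15.6 × (14583)² = 1.118 × 10⁻⁵ × 15.6 × 212,663,889 ≈ 37,090.3 × g
RCF₂ = 1.118 × 10⁻⁵ × 15.6 × (19220)² = 1.118 × 10⁻⁵ × 15.6 × 369,408,400 ≈ 64,427.8 × g
Increase = 64,427.8 − 37,090.3 = 27,337.5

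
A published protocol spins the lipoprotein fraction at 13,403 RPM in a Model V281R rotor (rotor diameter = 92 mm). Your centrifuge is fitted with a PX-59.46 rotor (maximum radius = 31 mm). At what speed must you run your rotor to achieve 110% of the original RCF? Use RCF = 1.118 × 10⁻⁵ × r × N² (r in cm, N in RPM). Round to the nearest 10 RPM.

Original rotor: r = 92 mm / 2 = 46 mm = 4.6 cm
RCF_original = 1.118 × 10⁻⁵ × 4.6 × (13403)² = 1.118 × 10⁻⁵ × 4.6 × 179,640,409 ≈ 9,238.5 × g
Target RCF = 1.1 × 9,238.5 ≈ 10,162.4 × g
Your rotor: r = 31 mm = 3.1 cm
10,162.4 = 1.118 × 10⁻⁵ × 3.1 × N²
N² = 10,162.4 / (3.4658 × 10⁻⁵) = 293,219,459
N ≈ √293,219,459 ≈ 17,123.7

≈ 17120 RPM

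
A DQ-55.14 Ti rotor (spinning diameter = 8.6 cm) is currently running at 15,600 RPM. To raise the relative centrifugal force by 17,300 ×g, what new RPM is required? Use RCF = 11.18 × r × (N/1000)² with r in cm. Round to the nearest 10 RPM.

24560 RPM

r = 8.6 / 2 = 4.3 cm
Current RCF = 11.18 × 4.3 × (15.6)² = 11.18 × 4.3 × 243.36 ≈ 11,699.3 × g
Target RCF = 11,699.3 + 17,300 = 28,999.3 × g
(N/1000)² = 28,999.3 / 48.074 = 603.2221
N = 1000 × √603.2221 ≈ 24,560.6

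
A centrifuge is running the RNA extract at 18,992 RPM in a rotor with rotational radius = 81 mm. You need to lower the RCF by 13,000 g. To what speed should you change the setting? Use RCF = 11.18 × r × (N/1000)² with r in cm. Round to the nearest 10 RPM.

r = 81 mm = 8.1 cm
Current RCF = 11.18 × 8.1 × (18.992)² = 11.18 × 8.1 × 360.696064 ≈ 32,663.9 × g
Target RCF = 32,663.9 − 13,000 = 19,663.9 × g
(N/1000)² = 19,663.9 / 90.558 = 217.1415
N = 1000 × √217.1415 ≈ 14,735.7

N₂ ≈ 14740 RPM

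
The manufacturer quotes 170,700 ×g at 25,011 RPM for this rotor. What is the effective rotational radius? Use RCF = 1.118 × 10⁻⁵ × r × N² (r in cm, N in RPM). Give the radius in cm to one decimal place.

170700 = 1.118 × 10⁻⁵ × r × (25011)²
r = 170700 / (1.118 × 10⁻⁵ × 625,550,121) = 170700 / 6993.65 ≈ 24.408 cm

r ≈ 24.4 cm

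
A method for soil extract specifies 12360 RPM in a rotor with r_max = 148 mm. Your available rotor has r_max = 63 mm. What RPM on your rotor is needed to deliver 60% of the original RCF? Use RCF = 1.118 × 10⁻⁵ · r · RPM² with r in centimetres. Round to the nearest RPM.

≈ 14674 RPM

Original rotor: r = 148 mm = 14.8 cm
RCF_original = 1.118 × 10⁻⁵ × 14.8 × (12360)² = 1.118 × 10⁻⁵ × 14.8 × 152,769,600 ≈ 25,277.9 × g
Target RCF = 0.6 × 25,277.9 ≈ 15,166.7 × g
Your rotor: r = 63 mm = 6.3 cm
15,166.7 = 1.118 × 10⁻⁵ × 6.3 × N²
N² = 15,166.7 / (7.0434 × 10⁻⁵) = 215,332,084
N ≈ √215,332,084 ≈ 14,674.2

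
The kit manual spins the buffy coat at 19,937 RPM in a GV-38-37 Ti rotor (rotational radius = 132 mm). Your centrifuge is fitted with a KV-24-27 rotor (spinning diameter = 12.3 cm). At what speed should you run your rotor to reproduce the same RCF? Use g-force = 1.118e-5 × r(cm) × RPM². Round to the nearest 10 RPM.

29210 RPM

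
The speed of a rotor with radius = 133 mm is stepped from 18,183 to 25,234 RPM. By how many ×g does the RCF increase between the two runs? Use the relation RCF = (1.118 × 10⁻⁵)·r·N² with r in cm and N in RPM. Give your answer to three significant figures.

45500 ×g

r = 133 mm = 13.3 cm
RCF₁ = 1.118 × 10⁻⁵ × 13.3 × (18183)² = 1.118 × 10⁻⁵ × 13.3 × 330,621,489 ≈ 49,161.4 × g
RCF₂ = 1.118 × 10⁻⁵ × 13.3 × (25234)² = 1.118 × 10⁻⁵ × 13.3 × 636,754,756 ≈ 94,681.6 × g
Increase = 94,681.6 − 49,161.4 = 45,520.2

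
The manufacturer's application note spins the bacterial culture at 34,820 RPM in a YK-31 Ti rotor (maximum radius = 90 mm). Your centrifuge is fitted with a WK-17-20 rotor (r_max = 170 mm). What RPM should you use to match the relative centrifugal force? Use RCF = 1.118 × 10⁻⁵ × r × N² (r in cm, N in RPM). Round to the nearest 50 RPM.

Original rotor: r = 90 mm = 9.0 cm
RCF_original = 1.118 × 10⁻⁵ × 9 × (34820)² = 1.118 × 10⁻⁵ × 9 × 1,212,432,400 ≈ 121,994.9 × g
Your rotor: r = 170 mm = 17.0 cm
121,994.9 = 1.118 × 10⁻⁵ × 17 × N²
N² = 121,994.9 / (19.006 × 10⁻⁵) = 641,875,723
N ≈ √641,875,723 ≈ 25,335.3

25350 RPM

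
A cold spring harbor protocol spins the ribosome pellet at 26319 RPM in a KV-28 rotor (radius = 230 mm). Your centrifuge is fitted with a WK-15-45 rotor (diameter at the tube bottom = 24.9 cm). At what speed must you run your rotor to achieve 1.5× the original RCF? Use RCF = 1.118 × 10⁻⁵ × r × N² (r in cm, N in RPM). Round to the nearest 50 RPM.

≈ 43800 RPM

Original rotor: r = 230 mm = 23.0 cm
RCF_original = 1.118 × 10⁻⁵ × 23 × (26319)² = 1.118 × 10⁻⁵ × 23 × 692,689,761 ≈ 178,118.2 × g
Target RCF = 1.5 × 178,118.2 ≈ 267,177.3 × g
Your rotor: r = 24.9 / 2 = 12.45 cm
267,177.3 = 1.118 × 10⁻⁵ × 12.45 × N²
N² = 267,177.3 / (13.9191 × 10⁻⁵) = 1,919,501,261
N ≈ √1,919,501,261 ≈ 43,812.1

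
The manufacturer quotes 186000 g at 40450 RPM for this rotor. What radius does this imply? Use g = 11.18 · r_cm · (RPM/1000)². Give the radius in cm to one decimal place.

186000 = 11.18 × r × (40.45)²
r = 186000 / (11.18 × 1636.2025) = 186000 / 18292.74 ≈ 10.168 cm

r ≈ 10.2 cm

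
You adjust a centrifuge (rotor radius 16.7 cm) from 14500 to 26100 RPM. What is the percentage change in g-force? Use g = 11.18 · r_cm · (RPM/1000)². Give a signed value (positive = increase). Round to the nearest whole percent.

RCF ∝ N², so the ratio is (26100/14500)² = (1.800000)² = 3.2400.
Change = 3.2400 − 1 = +2.2400 → +224.0%.

+224%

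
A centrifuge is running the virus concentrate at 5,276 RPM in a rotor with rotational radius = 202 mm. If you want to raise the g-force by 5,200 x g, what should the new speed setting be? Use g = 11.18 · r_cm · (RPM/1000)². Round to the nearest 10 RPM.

r = 202 mm = 20.2 cm
Current RCF = 11.18 × 20.2 × (5.276)² = 11.18 × 20.2 × 27.836176 ≈ 6,286.4 × g
Target RCF = 6,286.4 + 5,200 = 11,486.4 × g
(N/1000)² = 11,486.4 / 225.836 = 50.86169
N = 1000 × √50.86169 ≈ 7,131.7

7130 RPM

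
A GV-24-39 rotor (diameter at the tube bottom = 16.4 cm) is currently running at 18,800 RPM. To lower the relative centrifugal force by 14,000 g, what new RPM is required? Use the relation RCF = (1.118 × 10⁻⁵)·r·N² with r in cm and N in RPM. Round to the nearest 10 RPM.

r = 16.4 / 2 = 8.2 cm
Current RCF = 1.118 × 10⁻⁵ × 8.2 × (18800)² = 1.118 × 10⁻⁵ × 8.2 × 353,440,000 ≈ 32,402 × g
Target RCF = 32,402 − 14,000 = 18,402 × g
N² = 18,402 / (9.1676 × 10⁻⁵) = 200,728,653
N ≈ √200,728,653 ≈ 14,167.9

≈ 14170 RPM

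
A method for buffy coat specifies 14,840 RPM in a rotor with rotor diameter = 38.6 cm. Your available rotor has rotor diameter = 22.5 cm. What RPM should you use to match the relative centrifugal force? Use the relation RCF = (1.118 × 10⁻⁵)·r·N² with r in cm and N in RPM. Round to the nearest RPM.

Original rotor: r = 38.6 / 2 = 19.3 cm
RCF = 1.118 × 10⁻⁵ × r × N²
RCF_original = 1.118 × 10⁻⁵ × 19.3 × (14840)² = 1.118 × 10⁻⁵ × 19.3 × 220,225,600 ≈ 47,519 × g
Your rotor: r = 22.5 / 2 = 11.25 cm
47,519 = 1.118 × 10⁻⁵ × 11.25 × N²
N² = 47,519 / (12.5775 × 10⁻⁵) = 377,809,581
N ≈ √377,809,581 ≈ 19,437.3

≈ 19437 RPM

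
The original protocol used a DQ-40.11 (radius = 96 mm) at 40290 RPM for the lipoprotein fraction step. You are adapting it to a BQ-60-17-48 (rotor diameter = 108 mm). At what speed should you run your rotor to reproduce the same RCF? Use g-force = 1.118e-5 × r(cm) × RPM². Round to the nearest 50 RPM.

53700 RPM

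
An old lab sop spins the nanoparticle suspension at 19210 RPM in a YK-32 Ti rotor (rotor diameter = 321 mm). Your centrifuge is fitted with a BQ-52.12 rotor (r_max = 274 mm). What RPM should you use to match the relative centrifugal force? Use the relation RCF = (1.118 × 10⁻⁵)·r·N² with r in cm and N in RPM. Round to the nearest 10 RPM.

14700 RPM

Original rotor: r = 321 mm / 2 = 160.5 mm = 16.05 cm
RCF_original = 1.118 × 10⁻⁵ × 16.05 × (19210)² = 1.118 × 10⁻⁵ × 16.05 × 369,024,100 ≈ 66,217.3 × g
Your rotor: r = 274 mm = 27.4 cm
66,217.3 = 1.118 × 10⁻⁵ × 27.4 × N²
N² = 66,217.3 / (30.6332 × 10⁻⁵) = 216,161,877
N ≈ √216,161,877 ≈ 14,702.4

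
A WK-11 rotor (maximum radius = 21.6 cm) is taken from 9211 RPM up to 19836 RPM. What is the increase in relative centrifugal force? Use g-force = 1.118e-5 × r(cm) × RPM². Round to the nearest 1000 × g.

RCF₁ = 1.118 × 10⁻⁵ × 21.6 × (9211)² = 1.118 × 10⁻⁵ × 21.6 × 84,842,521 ≈ 20,488.5 × g
RCF₂ = 1.118 × 10⁻⁵ × 21.6 × (19836)² = 1.118 × 10⁻⁵ × 21.6 × 393,466,896 ≈ 95,017.5 × g
Increase = 95,017.5 − 20,488.5 = 74,529

≈ 75000 x g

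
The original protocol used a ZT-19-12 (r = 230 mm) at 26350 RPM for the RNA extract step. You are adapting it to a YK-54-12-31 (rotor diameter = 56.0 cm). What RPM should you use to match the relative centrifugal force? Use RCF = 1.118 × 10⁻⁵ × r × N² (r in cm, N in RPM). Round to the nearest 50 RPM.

≈ 23900 RPM

Original rotor: r = 230 mm = 23.0 cm
RCF_original = 1.118 × 10⁻⁵ × 23 × (26350)² = 1.118 × 10⁻⁵ × 23 × 694,322,500 ≈ 178,538.1 × g
Your rotor: r = 56.0 / 2 = 28 cm
178,538.1 = 1.118 × 10⁻⁵ × 28 × N²
N² = 178,538.1 / (31.304 × 10⁻⁵) = 570,336,379
N ≈ √570,336,379 ≈ 23,881.7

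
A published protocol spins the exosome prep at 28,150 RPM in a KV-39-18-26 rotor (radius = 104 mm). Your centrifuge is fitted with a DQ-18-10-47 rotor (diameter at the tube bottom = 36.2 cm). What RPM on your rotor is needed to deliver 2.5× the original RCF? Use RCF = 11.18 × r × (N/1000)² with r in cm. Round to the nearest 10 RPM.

33740 RPM

Original rotor: r = 104 mm = 10.4 cm
RCF_original = 11.18 × 10.4 × (28.15)² = 11.18 × 10.4 × 792.4225 ≈ 92,136.5 × g
Target RCF = 2.5 × 92,136.5 ≈ 230,341.2 × g
Your rotor: r = 36.2 / 2 = 18.1 cm
230,341.2 = 11.18 × 18.1 × (N/1000)²
(N/1000)² = 230,341.2 / 202.358 = 1138.286
N = 1000 × √1138.286 ≈ 33,738.5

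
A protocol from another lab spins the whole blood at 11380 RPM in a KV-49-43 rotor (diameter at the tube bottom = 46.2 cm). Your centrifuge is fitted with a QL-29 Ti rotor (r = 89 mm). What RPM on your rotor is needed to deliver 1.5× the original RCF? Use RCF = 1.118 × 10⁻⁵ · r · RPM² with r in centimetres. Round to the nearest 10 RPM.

Original rotor: r = 46.2 / 2 = 23.1 cm
RCF = 1.118 × 10⁻⁵ × r × N²
RCF_original = 1.118 × 10⁻⁵ × 23.1 × (11380)² = 1.118 × 10⁻⁵ × 23.1 × 129,504,400 ≈ 33,445.5 × g
Target RCF = 1.5 × 33,445.5 ≈ 50,168.2 × g
Your rotor: r = 89 mm = 8.9 cm
50,168.2 = 1.118 × 10⁻⁵ × 8.9 × N²
N² = 50,168.2 / (9.9502 × 10⁻⁵) = 504,192,881
N ≈ √504,192,881 ≈ 22,454.2

22450 RPM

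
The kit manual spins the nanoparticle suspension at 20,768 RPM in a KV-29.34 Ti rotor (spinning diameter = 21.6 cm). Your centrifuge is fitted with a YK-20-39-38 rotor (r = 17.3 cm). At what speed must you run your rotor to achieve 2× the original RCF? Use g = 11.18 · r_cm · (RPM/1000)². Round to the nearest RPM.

23206 RPM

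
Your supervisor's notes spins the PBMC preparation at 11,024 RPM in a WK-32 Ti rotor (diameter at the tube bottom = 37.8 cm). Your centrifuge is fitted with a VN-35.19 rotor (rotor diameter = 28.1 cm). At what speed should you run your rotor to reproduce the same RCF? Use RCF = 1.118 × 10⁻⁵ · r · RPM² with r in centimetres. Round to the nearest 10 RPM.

≈ 12790 RPM

Original rotor: r = 37.8 / 2 = 18.9 cm
RCF = 1.118 × 10⁻⁵ × r × N²
RCF_original = 1.118 × 10⁻⁵ × 18.9 × (11024)² = 1.118 × 10⁻⁵ × 18.9 × 121,528,576 ≈ 25,679.2 × g
Your rotor: r = 28.1 / 2 = 14.05 cm
25,679.2 = 1.118 × 10⁻⁵ × 14.05 × N²
N² = 25,679.2 / (15.7079 × 10⁻⁵) = 163,479,523
N ≈ √163,479,523 ≈ 12,785.9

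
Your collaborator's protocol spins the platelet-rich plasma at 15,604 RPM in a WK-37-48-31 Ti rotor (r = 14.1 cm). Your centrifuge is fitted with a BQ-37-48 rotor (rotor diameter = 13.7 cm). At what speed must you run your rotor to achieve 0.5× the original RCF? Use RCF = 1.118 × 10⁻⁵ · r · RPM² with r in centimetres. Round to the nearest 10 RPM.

≈ 15830 RPM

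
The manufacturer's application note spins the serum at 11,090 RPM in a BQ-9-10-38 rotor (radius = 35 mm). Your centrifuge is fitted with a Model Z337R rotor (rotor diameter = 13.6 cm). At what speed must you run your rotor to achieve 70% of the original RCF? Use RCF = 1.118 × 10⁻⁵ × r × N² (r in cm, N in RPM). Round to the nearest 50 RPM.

6650 RPM

Original rotor: r = 35 mm = 3.5 cm
RCF_original = 1.118 × 10⁻⁵ × 3.5 × (11090)² = 1.118 × 10⁻⁵ × 3.5 × 122,988,100 ≈ 4,812.5 × g
Target RCF = 0.7 × 4,812.5 ≈ 3,368.8 × g
Your rotor: r = 13.6 / 2 = 6.8 cm
3,368.8 = 1.118 × 10⁻⁵ × 6.8 × N²
N² = 3,368.8 / (7.6024 × 10⁻⁵) = 44,312,322
N ≈ √44,312,322 ≈ 6,656.8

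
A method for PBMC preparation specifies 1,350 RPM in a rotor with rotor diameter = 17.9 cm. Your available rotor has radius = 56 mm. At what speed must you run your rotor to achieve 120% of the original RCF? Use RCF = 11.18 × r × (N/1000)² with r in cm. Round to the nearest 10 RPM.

1870 RPM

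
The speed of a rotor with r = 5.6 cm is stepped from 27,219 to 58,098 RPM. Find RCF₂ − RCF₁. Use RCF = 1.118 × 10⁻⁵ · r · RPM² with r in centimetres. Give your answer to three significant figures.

RCF₁ = 1.118 × 10⁻⁵ × 5.6 × (27219)² = 1.118 × 10⁻⁵ × 5.6 × 740,873,961 ≈ 46,384.6 × g
RCF₂ = 1.118 × 10⁻⁵ × 5.6 × (58098)² = 1.118 × 10⁻⁵ × 5.6 × 3,375,377,604 ≈ 211,325.6 × g
Increase = 211,325.6 − 46,384.6 = 164,941

≈ 165000 x g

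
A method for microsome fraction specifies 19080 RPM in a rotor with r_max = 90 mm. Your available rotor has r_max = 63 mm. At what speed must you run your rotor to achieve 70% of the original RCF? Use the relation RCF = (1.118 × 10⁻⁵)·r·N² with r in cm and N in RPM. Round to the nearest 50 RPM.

≈ 19100 RPM

Original rotor: r = 90 mm = 9.0 cm
RCF_original = 1.118 × 10⁻⁵ × 9 × (19080)² = 1.118 × 10⁻⁵ × 9 × 364,046,400 ≈ 36,630.3 × g
Target RCF = 0.7 × 36,630.3 ≈ 25,641.2 × g
Your rotor: r = 63 mm = 6.3 cm
25,641.2 = 1.118 × 10⁻⁵ × 6.3 × N²
N² = 25,641.2 / (7.0434 × 10⁻⁵) = 364,045,773
N ≈ √364,045,773 ≈ 19,080.0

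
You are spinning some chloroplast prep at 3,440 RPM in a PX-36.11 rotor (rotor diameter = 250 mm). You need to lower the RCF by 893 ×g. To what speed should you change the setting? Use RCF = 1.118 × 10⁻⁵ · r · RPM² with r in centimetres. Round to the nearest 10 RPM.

r = 250 mm / 2 = 125 mm = 12.5 cm
Current RCF = 1.118 × 10⁻⁵ × 12.5 × (3440)² = 1.118 × 10⁻⁵ × 12.5 × 11,833,600 ≈ 1,653.7 × g
Target RCF = 1,653.7 − 893 = 760.7 × g
N² = 760.7 / (13.975 × 10⁻⁵) = 5,443,292
N ≈ √5,443,292 ≈ 2,333.1

2330 RPM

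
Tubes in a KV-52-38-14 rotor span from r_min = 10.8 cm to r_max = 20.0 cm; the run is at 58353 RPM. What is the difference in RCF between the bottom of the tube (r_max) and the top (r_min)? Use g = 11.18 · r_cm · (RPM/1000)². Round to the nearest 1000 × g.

RCF_max = 11.18 × 20 × (58.353)² = 11.18 × 20 × 3,405.072609 ≈ 761,374.2 × g
RCF_min = 11.18 × 10.8 × (58.353)² = 11.18 × 10.8 × 3,405.072609 ≈ 411,142.1 × g
ΔRCF = 761,374.2 − 411,142.1 = 350,232.1

ΔRCF ≈ 350000 ×g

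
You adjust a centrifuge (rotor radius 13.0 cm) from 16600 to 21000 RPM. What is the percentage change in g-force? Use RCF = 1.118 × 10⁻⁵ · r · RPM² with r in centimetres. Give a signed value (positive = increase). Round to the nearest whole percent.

+60%

RCF ∝ N², so the ratio is (21000/16600)² = (1.265060)² = 1.6004.
Change = 1.6004 − 1 = +0.6004 → +60.0%.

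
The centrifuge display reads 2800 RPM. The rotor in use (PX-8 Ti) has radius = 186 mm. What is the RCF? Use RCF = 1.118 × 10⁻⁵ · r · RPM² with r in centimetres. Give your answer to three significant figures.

≈ 1630 ×g

r = 186 mm = 18.6 cm
RCF = 1.118 × 10⁻⁵ × 18.6 × (2800)² = 1.118 × 10⁻⁵ × 18.6 × 7,840,000 ≈ 1,630.3 × g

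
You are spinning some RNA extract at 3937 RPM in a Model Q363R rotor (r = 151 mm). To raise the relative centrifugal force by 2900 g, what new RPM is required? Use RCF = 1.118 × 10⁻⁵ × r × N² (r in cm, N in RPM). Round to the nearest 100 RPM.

5700 RPM

r = 151 mm = 15.1 cm
Current RCF = 1.118 × 10⁻⁵ × 15.1 × (3937)² = 1.118 × 10⁻⁵ × 15.1 × 15,499,969 ≈ 2,616.7 × g
Target RCF = 2,616.7 + 2,900 = 5,516.7 × g
N² = 5,516.7 / (16.8818 × 10⁻⁵) = 32,678,387
N ≈ √32,678,387 ≈ 5,716.5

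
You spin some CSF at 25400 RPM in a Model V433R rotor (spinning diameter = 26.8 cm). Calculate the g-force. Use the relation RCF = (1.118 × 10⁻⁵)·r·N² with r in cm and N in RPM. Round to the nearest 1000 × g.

RCF ≈ 97000 g

r = 26.8 / 2 = 13.4 cm
RCF = 1.118 × 10⁻⁵ × 13.4 × (25400)² = 1.118 × 10⁻⁵ × 13.4 × 645,160,000 ≈ 96,652.7 × g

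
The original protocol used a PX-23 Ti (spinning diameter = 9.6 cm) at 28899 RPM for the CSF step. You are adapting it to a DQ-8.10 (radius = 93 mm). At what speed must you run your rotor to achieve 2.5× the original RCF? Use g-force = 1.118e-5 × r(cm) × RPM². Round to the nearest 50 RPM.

32850 RPM

Original rotor: r = 9.6 / 2 = 4.8 cm
RCF_original = 1.118 × 10⁻⁵ × 4.8 × (28899)² = 1.118 × 10⁻⁵ × 4.8 × 835,152,201 ≈ 44,817.6 × g
Target RCF = 2.5 × 44,817.6 ≈ 112,044 × g
Your rotor: r = 93 mm = 9.3 cm
112,044 = 1.118 × 10⁻⁵ × 9.3 × N²
N² = 112,044 / (10.3974 × 10⁻⁵) = 1,077,615,558
N ≈ √1,077,615,558 ≈ 32,827.1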